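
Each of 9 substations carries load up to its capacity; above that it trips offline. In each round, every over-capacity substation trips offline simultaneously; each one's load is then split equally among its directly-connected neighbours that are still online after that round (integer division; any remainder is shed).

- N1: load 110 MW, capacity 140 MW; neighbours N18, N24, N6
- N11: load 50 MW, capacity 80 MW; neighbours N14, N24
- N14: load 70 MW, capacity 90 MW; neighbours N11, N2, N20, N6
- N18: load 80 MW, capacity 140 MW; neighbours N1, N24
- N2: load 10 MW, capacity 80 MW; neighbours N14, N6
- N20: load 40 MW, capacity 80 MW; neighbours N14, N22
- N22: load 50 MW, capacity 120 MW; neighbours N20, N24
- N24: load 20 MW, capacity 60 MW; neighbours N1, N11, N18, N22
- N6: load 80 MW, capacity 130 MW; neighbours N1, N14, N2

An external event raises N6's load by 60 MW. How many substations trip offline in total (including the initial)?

9

Round 1 — N6 at 140 > 130. N6 trips offline.
  N6 sheds 140 MW to N1, N14, N2: 46 each (2 lost).
    N1: 110+46 = 156 > 140
    N14: 70+46 = 116 > 90
    N2: 10+46 = 56 ≤ 80
Round 2 — N1, N14 trip offline.
  N1 sheds 156 MW to N18, N24: 78 each.
    N18: 80+78 = 158 > 140
    N24: 20+78 = 98 > 60
  N14 sheds 116 MW to N11, N2, N20: 38 each (2 lost).
    N11: 50+38 = 88 > 80
    N2: 56+38 = 94 > 80
    N20: 40+38 = 78 ≤ 80
Round 3 — N11, N18, N2, N24 trip offline.
  N11 sheds 88 MW: no online neighbours, lost.
  N18 sheds 158 MW: no online neighbours, lost.
  N2 sheds 94 MW: no online neighbours, lost.
  N24 sheds 98 MW to N22: 98 each.
    N22: 50+98 = 148 > 120
Round 4 — N22 trips offline.
  N22 sheds 148 MW to N20: 148 each.
    N20: 78+148 = 226 > 80
Round 5 — N20 trips offline.
  N20 sheds 226 MW: no online neighbours, lost.
No further trips.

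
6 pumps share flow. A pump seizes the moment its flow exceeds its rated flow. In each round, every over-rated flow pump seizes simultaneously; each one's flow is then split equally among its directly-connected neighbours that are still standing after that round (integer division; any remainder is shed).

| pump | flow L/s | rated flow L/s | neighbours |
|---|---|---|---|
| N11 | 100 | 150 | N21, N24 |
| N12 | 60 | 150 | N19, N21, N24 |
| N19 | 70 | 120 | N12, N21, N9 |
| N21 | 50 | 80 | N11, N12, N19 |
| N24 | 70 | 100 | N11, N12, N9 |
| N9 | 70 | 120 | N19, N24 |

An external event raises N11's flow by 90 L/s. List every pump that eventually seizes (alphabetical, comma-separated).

N11, N12, N19, N21, N24, N9

Round 1 — N11 at 190 > 150. N11 seizes.
  N11 sheds 190 L/s to N21, N24: 95 each.
    N21: 50+95 = 145 > 80
    N24: 70+95 = 165 > 100
Round 2 — N21, N24 seize.
  N21 sheds 145 L/s to N12, N19: 72 each (1 lost).
    N12: 60+72 = 132 ≤ 150
    N19: 70+72 = 142 > 120
  N24 sheds 165 L/s to N12, N9: 82 each (1 lost).
    N12: 132+82 = 214 > 150
    N9: 70+82 = 152 > 120
Round 3 — N12, N19, N9 seize.
  N12 sheds 214 L/s: no online neighbours, lost.
  N19 sheds 142 L/s: no online neighbours, lost.
  N9 sheds 152 L/s: no online neighbours, lost.
No further seizures.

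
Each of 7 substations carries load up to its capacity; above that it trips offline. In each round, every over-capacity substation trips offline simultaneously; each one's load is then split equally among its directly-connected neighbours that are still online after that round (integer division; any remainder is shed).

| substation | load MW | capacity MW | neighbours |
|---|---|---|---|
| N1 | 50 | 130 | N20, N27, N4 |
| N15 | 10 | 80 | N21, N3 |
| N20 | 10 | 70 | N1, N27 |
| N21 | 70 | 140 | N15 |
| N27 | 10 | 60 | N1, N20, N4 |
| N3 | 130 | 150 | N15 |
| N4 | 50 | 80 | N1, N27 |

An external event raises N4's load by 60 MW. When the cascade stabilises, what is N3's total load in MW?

130

Round 1 — N4 at 110 > 80. N4 trips offline.
  N4 sheds 110 MW to N1, N27: 55 each.
    N1: 50+55 = 105 ≤ 130
    N27: 10+55 = 65 > 60
Round 2 — N27 trips offline.
  N27 sheds 65 MW to N1, N20: 32 each (1 lost).
    N1: 105+32 = 137 > 130
    N20: 10+32 = 42 ≤ 70
Round 3 — N1 trips offline.
  N1 sheds 137 MW to N20: 137 each.
    N20: 42+137 = 179 > 70
Round 4 — N20 trips offline.
  N20 sheds 179 MW: no online neighbours, lost.
No further trips.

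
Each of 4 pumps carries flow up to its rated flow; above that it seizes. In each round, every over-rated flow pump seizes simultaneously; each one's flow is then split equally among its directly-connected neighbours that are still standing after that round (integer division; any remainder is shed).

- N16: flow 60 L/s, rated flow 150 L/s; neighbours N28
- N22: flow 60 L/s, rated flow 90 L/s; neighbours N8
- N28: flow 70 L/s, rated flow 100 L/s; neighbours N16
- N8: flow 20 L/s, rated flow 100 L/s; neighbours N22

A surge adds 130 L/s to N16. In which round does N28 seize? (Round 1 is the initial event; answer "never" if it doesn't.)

2

Round 1 — N16 at 190 > 150. N16 seizes.
  N16 sheds 190 L/s to N28: 190 each.
    N28: 70+190 = 260 > 100
Round 2 — N28 seizes.
  N28 sheds 260 L/s: no online neighbours, lost.
No further seizures.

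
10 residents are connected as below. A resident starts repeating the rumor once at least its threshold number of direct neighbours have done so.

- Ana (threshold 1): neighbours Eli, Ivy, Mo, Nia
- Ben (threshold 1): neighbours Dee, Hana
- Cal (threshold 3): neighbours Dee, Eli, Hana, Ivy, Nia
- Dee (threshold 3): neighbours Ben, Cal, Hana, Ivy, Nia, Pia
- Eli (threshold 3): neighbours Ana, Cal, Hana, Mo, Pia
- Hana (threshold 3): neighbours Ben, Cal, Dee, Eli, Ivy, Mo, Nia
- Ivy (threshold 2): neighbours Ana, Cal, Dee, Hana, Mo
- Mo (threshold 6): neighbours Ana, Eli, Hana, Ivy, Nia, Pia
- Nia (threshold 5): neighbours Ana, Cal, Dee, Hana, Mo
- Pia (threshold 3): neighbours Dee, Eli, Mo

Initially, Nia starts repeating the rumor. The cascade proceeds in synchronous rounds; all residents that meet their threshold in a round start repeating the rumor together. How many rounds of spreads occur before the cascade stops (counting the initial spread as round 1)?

Round 1 — Nia starts repeating the rumor (initial).
Round 2 — checking thresholds:
  Ana: 1 of 4 neighbours ≥ 1, starts repeating the rumor.
  Cal: 1 of 5 neighbours < 3, holds.
  Dee: 1 of 6 neighbours < 3, holds.
  Hana: 1 of 7 neighbours < 3, holds.
  Mo: 1 of 6 neighbours < 6, holds.
Round 3 — no new spreads; cascade stops.

2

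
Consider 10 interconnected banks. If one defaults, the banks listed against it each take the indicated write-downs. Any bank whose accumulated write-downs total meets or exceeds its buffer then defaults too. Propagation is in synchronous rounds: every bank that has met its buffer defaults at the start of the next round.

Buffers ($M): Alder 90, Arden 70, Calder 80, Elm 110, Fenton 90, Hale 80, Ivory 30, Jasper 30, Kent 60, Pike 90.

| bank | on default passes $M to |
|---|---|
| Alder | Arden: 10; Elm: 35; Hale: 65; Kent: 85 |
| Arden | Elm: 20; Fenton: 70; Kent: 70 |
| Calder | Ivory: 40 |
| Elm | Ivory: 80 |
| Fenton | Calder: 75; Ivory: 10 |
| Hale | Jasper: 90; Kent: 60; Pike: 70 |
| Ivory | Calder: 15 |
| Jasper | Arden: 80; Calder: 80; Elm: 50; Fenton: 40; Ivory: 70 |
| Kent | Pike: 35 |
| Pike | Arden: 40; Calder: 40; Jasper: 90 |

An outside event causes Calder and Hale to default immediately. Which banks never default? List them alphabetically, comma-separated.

Round 1 — Calder, Hale default (initial).
  Ivory: +40 → 40 ≥ 30
  Jasper: +90 → 90 ≥ 30
  Kent: +60 → 60 ≥ 60
  Pike: +70 → 70 < 90
Round 2 — Ivory, Jasper, Kent default.
  Arden: +80 → 80 ≥ 70
  Elm: +50 → 50 < 110
  Fenton: +40 → 40 < 90
  Pike: +35 → 105 ≥ 90
Round 3 — Arden, Pike default.
  Elm: +20 → 70 < 110
  Fenton: +70 → 110 ≥ 90
Round 4 — Fenton defaults.
No further defaults.

Alder, Elm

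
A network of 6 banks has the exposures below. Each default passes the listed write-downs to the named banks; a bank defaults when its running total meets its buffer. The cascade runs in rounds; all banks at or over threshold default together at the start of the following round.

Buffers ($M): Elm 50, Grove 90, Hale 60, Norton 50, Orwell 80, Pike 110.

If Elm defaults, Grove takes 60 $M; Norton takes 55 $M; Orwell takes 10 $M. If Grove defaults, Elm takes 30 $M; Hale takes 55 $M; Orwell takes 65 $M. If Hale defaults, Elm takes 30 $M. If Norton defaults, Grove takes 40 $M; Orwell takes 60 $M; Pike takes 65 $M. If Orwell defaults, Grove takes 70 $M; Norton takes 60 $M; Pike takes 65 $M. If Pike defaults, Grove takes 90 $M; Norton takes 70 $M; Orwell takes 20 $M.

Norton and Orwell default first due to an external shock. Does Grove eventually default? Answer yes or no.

yes

Round 1 — Norton, Orwell default (initial).
  Grove: +40+70 → 110 ≥ 90
  Pike: +65+65 → 130 ≥ 110
Round 2 — Grove, Pike default.
  Elm: +30 → 30 < 50
  Hale: +55 → 55 < 60
No further defaults.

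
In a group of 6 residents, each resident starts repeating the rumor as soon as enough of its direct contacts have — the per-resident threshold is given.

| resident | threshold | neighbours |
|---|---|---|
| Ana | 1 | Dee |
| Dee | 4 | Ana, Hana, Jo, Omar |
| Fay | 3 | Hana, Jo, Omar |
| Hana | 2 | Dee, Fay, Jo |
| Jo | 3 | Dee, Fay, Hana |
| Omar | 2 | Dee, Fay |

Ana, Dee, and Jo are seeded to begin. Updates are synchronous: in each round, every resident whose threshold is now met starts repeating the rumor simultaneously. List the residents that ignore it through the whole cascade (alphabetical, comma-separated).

Fay, Omar

Round 1 — Ana, Dee, Jo start repeating the rumor (initial).
Round 2 — checking thresholds:
  Fay: 1 of 3 neighbours < 3, not yet.
  Hana: 2 of 3 neighbours ≥ 2, starts repeating the rumor.
  Omar: 1 of 2 neighbours < 2, not yet.
Round 3 — no new spreads; cascade stops.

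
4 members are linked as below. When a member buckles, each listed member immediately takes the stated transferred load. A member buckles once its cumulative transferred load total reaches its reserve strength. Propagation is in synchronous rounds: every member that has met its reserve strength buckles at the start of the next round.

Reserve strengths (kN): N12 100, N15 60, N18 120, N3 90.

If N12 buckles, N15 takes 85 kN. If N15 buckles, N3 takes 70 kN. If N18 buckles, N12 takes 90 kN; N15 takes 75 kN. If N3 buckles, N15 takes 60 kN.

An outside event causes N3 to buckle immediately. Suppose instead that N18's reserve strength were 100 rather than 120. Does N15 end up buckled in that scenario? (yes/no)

yes

With N18's reserve strength at 100:
Round 1 — N3 buckles (initial).
  N15: +60 → 60 ≥ 60
Round 2 — N15 buckles.
No further bucklings.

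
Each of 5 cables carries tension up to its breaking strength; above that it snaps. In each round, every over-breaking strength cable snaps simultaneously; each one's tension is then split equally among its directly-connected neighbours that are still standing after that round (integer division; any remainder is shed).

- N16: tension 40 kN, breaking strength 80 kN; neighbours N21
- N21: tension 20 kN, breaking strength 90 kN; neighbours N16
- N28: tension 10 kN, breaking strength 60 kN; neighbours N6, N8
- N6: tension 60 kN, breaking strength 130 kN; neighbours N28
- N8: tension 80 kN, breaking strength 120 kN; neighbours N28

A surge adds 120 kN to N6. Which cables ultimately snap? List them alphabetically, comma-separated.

N28, N6, N8

Round 1 — N6 at 180 > 130. N6 snaps.
  N6 sheds 180 kN to N28: 180 each.
    N28: 10+180 = 190 > 60
Round 2 — N28 snaps.
  N28 sheds 190 kN to N8: 190 each.
    N8: 80+190 = 270 > 120
Round 3 — N8 snaps.
  N8 sheds 270 kN: no online neighbours, lost.
No further breaks.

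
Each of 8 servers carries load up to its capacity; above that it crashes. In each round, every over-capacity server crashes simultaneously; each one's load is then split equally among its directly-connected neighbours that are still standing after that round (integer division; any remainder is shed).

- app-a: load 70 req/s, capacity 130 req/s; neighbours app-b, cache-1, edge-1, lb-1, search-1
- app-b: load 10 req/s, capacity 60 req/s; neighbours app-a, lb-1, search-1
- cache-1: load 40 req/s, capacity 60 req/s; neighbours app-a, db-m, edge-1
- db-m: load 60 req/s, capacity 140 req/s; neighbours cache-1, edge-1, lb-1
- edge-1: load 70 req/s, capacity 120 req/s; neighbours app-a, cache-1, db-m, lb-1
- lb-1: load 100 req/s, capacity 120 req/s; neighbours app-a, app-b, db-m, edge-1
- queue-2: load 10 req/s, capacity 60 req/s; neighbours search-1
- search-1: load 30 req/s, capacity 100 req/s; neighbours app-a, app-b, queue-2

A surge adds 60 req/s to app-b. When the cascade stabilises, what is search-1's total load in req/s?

97

Round 1 — app-b at 70 > 60. app-b crashes.
  app-b sheds 70 req/s to app-a, lb-1, search-1: 23 each (1 lost).
    app-a: 70+23 = 93 ≤ 130
    lb-1: 100+23 = 123 > 120
    search-1: 30+23 = 53 ≤ 100
Round 2 — lb-1 crashes.
  lb-1 sheds 123 req/s to app-a, db-m, edge-1: 41 each.
    app-a: 93+41 = 134 > 130
    db-m: 60+41 = 101 ≤ 140
    edge-1: 70+41 = 111 ≤ 120
Round 3 — app-a crashes.
  app-a sheds 134 req/s to cache-1, edge-1, search-1: 44 each (2 lost).
    cache-1: 40+44 = 84 > 60
    edge-1: 111+44 = 155 > 120
    search-1: 53+44 = 97 ≤ 100
Round 4 — cache-1, edge-1 crash.
  cache-1 sheds 84 req/s to db-m: 84 each.
    db-m: 101+84 = 185 > 140
  edge-1 sheds 155 req/s to db-m: 155 each.
    db-m: 185+155 = 340 > 140
Round 5 — db-m crashes.
  db-m sheds 340 req/s: no online neighbours, lost.
No further crashes.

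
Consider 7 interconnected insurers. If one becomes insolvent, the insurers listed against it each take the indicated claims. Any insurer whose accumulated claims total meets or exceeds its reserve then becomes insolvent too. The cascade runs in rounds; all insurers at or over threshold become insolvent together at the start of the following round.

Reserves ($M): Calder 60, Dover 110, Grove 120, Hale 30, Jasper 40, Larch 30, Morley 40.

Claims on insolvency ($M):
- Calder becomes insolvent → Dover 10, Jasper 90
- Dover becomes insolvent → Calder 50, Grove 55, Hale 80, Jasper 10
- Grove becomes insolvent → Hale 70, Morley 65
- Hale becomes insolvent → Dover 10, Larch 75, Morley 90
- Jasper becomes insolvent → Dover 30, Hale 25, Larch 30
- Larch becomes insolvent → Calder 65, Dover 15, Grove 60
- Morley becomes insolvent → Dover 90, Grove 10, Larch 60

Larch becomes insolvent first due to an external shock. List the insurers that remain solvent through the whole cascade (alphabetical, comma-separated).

Round 1 — Larch becomes insolvent (initial).
  Calder: +65 → 65 ≥ 60
  Dover: +15 → 15 < 110
  Grove: +60 → 60 < 120
Round 2 — Calder becomes insolvent.
  Dover: +10 → 25 < 110
  Jasper: +90 → 90 ≥ 40
Round 3 — Jasper becomes insolvent.
  Dover: +30 → 55 < 110
  Hale: +25 → 25 < 30
No further insolvencies.

Dover, Grove, Hale, Morley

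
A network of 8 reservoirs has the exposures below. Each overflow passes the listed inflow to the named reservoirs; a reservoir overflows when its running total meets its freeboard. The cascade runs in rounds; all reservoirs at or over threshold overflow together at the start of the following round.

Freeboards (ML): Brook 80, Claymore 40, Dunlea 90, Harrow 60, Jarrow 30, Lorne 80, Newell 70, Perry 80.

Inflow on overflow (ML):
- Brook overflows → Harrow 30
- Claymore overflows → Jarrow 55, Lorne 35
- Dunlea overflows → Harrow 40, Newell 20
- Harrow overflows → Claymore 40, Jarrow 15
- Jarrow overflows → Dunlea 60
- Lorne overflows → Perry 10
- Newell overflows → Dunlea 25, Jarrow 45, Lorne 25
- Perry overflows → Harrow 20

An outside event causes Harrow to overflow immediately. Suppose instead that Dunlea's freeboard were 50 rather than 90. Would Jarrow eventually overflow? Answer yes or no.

With Dunlea's freeboard at 50:
Round 1 — Harrow overflows (initial).
  Claymore: +40 → 40 ≥ 40
  Jarrow: +15 → 15 < 30
Round 2 — Claymore overflows.
  Jarrow: +55 → 70 ≥ 30
  Lorne: +35 → 35 < 80
Round 3 — Jarrow overflows.
  Dunlea: +60 → 60 ≥ 50
Round 4 — Dunlea overflows.
  Newell: +20 → 20 < 70
No further overflows.

yes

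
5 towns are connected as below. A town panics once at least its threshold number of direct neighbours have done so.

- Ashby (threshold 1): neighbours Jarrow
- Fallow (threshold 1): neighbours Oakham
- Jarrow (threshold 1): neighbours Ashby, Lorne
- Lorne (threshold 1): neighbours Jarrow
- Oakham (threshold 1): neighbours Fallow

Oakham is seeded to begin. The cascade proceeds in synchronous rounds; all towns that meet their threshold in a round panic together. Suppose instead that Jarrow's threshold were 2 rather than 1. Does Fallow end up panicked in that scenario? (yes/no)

yes

With Jarrow's threshold at 2:
Round 1 — Oakham panics (initial).
Round 2 — checking thresholds:
  Fallow: 1 of 1 neighbours ≥ 1, panics.
Round 3 — no new panics; cascade stops.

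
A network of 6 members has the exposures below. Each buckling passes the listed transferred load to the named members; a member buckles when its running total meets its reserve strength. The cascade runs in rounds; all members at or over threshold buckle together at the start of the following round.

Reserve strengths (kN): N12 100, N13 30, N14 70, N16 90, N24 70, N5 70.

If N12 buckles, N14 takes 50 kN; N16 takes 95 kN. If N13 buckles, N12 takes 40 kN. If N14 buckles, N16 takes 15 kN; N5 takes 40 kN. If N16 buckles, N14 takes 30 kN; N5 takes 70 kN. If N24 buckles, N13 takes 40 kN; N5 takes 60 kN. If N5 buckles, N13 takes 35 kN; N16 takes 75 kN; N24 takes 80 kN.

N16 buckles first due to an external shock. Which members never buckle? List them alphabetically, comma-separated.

N12, N14

Round 1 — N16 buckles (initial).
  N14: +30 → 30 < 70
  N5: +70 → 70 ≥ 70
Round 2 — N5 buckles.
  N13: +35 → 35 ≥ 30
  N24: +80 → 80 ≥ 70
Round 3 — N13, N24 buckle.
  N12: +40 → 40 < 100
No further bucklings.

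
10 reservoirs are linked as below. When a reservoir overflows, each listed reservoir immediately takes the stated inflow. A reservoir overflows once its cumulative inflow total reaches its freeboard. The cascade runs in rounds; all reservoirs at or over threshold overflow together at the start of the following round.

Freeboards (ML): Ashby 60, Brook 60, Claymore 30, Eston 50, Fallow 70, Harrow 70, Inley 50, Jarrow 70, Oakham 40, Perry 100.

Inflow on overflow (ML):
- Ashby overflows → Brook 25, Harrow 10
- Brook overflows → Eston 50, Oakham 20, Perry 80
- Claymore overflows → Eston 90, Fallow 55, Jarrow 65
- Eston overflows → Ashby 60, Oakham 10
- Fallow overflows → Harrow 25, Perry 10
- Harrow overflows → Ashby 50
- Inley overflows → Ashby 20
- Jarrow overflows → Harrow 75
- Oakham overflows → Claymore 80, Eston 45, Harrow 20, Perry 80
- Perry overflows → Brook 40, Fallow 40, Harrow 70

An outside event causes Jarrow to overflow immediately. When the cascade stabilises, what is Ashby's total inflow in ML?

50

Round 1 — Jarrow overflows (initial).
  Harrow: +75 → 75 ≥ 70
Round 2 — Harrow overflows.
  Ashby: +50 → 50 < 60
No further overflows.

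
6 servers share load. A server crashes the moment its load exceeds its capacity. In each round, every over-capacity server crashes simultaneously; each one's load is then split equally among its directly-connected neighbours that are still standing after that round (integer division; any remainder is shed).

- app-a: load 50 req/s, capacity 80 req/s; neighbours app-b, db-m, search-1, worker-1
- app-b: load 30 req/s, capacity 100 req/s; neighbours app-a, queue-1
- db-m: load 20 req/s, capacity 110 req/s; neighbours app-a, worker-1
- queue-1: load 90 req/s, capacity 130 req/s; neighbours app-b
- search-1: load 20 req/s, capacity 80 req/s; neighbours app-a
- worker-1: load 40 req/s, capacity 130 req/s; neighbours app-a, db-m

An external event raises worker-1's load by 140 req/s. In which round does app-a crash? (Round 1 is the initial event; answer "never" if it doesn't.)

Round 1 — worker-1 at 180 > 130. worker-1 crashes.
  worker-1 sheds 180 req/s to app-a, db-m: 90 each.
    app-a: 50+90 = 140 > 80
    db-m: 20+90 = 110 ≤ 110
Round 2 — app-a crashes.
  app-a sheds 140 req/s to app-b, db-m, search-1: 46 each (2 lost).
    app-b: 30+46 = 76 ≤ 100
    db-m: 110+46 = 156 > 110
    search-1: 20+46 = 66 ≤ 80
Round 3 — db-m crashes.
  db-m sheds 156 req/s: no online neighbours, lost.
No further crashes.

2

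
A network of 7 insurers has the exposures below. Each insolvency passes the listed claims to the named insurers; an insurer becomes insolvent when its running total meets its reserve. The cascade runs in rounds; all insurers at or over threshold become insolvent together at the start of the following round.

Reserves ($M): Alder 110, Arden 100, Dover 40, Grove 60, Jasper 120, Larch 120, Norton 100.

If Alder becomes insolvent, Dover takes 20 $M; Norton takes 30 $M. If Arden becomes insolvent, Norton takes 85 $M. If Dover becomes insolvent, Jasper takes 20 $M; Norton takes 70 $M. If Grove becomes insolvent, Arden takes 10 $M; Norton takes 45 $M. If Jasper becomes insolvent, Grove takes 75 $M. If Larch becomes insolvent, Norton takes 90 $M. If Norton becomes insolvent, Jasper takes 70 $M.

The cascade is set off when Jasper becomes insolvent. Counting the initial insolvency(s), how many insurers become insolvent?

Round 1 — Jasper becomes insolvent (initial).
  Grove: +75 → 75 ≥ 60
Round 2 — Grove becomes insolvent.
  Arden: +10 → 10 < 100
  Norton: +45 → 45 < 100
No further insolvencies.

2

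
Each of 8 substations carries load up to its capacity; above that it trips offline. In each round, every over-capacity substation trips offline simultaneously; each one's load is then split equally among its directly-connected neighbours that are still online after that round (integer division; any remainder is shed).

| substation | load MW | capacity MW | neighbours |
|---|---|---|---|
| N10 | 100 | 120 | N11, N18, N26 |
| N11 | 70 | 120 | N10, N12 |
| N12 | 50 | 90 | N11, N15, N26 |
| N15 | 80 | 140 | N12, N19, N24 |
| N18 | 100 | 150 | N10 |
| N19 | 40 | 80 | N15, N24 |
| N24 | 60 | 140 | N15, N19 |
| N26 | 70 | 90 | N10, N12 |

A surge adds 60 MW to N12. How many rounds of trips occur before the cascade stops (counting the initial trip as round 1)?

Round 1 — N12 at 110 > 90. N12 trips offline.
  N12 sheds 110 MW to N11, N15, N26: 36 each (2 lost).
    N11: 70+36 = 106 ≤ 120
    N15: 80+36 = 116 ≤ 140
    N26: 70+36 = 106 > 90
Round 2 — N26 trips offline.
  N26 sheds 106 MW to N10: 106 each.
    N10: 100+106 = 206 > 120
Round 3 — N10 trips offline.
  N10 sheds 206 MW to N11, N18: 103 each.
    N11: 106+103 = 209 > 120
    N18: 100+103 = 203 > 150
Round 4 — N11, N18 trip offline.
  N11 sheds 209 MW: no online neighbours, lost.
  N18 sheds 203 MW: no online neighbours, lost.
No further trips.

4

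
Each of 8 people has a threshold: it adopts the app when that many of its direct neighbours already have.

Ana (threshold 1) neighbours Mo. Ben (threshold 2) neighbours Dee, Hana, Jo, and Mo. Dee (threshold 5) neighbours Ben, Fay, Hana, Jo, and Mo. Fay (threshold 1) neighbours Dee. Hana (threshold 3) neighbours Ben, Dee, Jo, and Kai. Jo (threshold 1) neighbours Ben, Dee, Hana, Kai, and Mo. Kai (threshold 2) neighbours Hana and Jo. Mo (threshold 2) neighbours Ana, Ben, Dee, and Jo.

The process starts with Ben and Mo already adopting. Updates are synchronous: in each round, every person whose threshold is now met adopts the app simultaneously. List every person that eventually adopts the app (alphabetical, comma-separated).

Round 1 — Ben, Mo adopt the app (initial).
Round 2 — checking thresholds:
  Ana: 1 of 1 neighbours ≥ 1, adopts the app.
  Dee: 2 of 5 neighbours < 5, holds.
  Hana: 1 of 4 neighbours < 3, holds.
  Jo: 2 of 5 neighbours ≥ 1, adopts the app.
Round 3 — no new adoptions; cascade stops.

Ana, Ben, Jo, Mo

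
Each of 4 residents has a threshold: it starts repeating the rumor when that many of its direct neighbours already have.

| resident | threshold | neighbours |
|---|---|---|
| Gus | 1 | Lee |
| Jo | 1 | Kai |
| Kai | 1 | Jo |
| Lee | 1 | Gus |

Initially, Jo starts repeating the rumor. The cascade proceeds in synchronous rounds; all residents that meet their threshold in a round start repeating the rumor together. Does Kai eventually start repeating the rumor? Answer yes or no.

yes

Round 1 — Jo starts repeating the rumor (initial).
Round 2 — checking thresholds:
  Kai: 1 of 1 neighbours ≥ 1, starts repeating the rumor.
Round 3 — no new spreads; cascade stops.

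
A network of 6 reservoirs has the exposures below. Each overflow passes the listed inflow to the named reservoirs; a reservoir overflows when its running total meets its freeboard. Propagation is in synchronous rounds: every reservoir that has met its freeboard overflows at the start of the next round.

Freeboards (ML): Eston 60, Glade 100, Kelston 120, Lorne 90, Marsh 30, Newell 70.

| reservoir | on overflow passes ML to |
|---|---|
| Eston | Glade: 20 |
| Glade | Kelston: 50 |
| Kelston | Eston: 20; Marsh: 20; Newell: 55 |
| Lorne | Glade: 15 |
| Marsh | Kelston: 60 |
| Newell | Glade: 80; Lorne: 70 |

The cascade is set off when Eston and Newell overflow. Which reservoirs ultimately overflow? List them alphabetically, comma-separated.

Round 1 — Eston, Newell overflow (initial).
  Glade: +20+80 → 100 ≥ 100
  Lorne: +70 → 70 < 90
Round 2 — Glade overflows.
  Kelston: +50 → 50 < 120
No further overflows.

Eston, Glade, Newell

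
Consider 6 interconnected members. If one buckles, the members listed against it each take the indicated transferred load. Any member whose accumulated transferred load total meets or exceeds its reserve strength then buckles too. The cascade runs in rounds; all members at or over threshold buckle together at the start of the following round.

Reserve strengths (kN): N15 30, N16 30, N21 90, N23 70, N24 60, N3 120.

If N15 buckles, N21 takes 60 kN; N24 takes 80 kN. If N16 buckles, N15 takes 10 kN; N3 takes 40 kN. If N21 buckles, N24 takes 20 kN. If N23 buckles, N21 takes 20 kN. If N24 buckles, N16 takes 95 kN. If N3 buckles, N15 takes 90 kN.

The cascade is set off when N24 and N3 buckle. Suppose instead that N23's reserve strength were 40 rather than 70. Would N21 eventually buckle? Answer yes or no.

With N23's reserve strength at 40:
Round 1 — N24, N3 buckle (initial).
  N15: +90 → 90 ≥ 30
  N16: +95 → 95 ≥ 30
Round 2 — N15, N16 buckle.
  N21: +60 → 60 < 90
No further bucklings.

no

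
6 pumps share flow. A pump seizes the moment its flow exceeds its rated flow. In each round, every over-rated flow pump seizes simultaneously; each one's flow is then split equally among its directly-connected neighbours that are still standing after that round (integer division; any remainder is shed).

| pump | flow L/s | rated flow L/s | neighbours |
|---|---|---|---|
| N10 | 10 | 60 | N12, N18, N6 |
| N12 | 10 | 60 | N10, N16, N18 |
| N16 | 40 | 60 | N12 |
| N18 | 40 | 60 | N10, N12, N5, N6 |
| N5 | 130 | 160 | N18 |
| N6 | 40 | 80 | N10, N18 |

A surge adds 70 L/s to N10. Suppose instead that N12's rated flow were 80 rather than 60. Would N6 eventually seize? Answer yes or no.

With N12's rated flow at 80:
Round 1 — N10 at 80 > 60. N10 seizes.
  N10 sheds 80 L/s to N12, N18, N6: 26 each (2 lost).
    N12: 10+26 = 36 ≤ 80
    N18: 40+26 = 66 > 60
    N6: 40+26 = 66 ≤ 80
Round 2 — N18 seizes.
  N18 sheds 66 L/s to N12, N5, N6: 22 each.
    N12: 36+22 = 58 ≤ 80
    N5: 130+22 = 152 ≤ 160
    N6: 66+22 = 88 > 80
Round 3 — N6 seizes.
  N6 sheds 88 L/s: no online neighbours, lost.
No further seizures.

yes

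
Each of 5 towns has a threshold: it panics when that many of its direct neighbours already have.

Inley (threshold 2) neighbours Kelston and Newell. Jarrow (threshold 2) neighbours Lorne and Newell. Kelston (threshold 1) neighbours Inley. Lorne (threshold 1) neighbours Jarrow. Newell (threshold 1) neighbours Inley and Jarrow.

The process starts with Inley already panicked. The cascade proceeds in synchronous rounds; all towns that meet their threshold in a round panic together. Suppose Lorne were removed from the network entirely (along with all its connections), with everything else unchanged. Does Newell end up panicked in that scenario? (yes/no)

With Lorne removed:
Round 1 — Inley panics (initial).
Round 2 — checking thresholds:
  Kelston: 1 of 1 neighbours ≥ 1, panics.
  Newell: 1 of 2 neighbours ≥ 1, panics.
Round 3 — no new panics; cascade stops.

yes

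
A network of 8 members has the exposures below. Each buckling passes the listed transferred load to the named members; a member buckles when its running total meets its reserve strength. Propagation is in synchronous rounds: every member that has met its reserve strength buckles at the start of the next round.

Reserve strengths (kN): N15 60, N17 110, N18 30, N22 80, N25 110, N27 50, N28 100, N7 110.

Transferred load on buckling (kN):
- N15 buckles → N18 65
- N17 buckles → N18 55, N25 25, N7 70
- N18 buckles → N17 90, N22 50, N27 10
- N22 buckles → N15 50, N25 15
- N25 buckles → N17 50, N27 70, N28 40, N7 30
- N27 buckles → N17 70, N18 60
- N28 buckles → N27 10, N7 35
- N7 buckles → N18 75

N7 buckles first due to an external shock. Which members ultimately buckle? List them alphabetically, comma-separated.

Round 1 — N7 buckles (initial).
  N18: +75 → 75 ≥ 30
Round 2 — N18 buckles.
  N17: +90 → 90 < 110
  N22: +50 → 50 < 80
  N27: +10 → 10 < 50
No further bucklings.

N18, N7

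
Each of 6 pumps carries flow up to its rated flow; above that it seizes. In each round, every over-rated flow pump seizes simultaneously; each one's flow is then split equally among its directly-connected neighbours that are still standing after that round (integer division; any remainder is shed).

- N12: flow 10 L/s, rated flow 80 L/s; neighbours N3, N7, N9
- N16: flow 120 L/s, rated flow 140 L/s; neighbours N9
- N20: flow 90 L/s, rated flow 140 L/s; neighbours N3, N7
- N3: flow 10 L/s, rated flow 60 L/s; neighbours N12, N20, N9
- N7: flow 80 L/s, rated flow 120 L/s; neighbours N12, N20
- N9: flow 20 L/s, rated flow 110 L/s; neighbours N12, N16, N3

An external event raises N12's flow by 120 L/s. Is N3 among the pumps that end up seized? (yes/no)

yes

Round 1 — N12 at 130 > 80. N12 seizes.
  N12 sheds 130 L/s to N3, N7, N9: 43 each (1 lost).
    N3: 10+43 = 53 ≤ 60
    N7: 80+43 = 123 > 120
    N9: 20+43 = 63 ≤ 110
Round 2 — N7 seizes.
  N7 sheds 123 L/s to N20: 123 each.
    N20: 90+123 = 213 > 140
Round 3 — N20 seizes.
  N20 sheds 213 L/s to N3: 213 each.
    N3: 53+213 = 266 > 60
Round 4 — N3 seizes.
  N3 sheds 266 L/s to N9: 266 each.
    N9: 63+266 = 329 > 110
Round 5 — N9 seizes.
  N9 sheds 329 L/s to N16: 329 each.
    N16: 120+329 = 449 > 140
Round 6 — N16 seizes.
  N16 sheds 449 L/s: no online neighbours, lost.
No further seizures.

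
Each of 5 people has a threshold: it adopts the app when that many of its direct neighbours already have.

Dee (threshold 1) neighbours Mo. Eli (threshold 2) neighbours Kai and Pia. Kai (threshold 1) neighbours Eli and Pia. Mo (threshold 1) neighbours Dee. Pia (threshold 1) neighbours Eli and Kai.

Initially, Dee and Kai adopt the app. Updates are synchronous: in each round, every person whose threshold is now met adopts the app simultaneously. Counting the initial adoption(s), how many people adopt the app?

5

Round 1 — Dee, Kai adopt the app (initial).
Round 2 — checking thresholds:
  Eli: 1 of 2 neighbours < 2, not yet.
  Mo: 1 of 1 neighbours ≥ 1, adopts the app.
  Pia: 1 of 2 neighbours ≥ 1, adopts the app.
Round 3 — checking thresholds:
  Eli: 2 of 2 neighbours ≥ 2, adopts the app.
Round 4 — no new adoptions; cascade stops.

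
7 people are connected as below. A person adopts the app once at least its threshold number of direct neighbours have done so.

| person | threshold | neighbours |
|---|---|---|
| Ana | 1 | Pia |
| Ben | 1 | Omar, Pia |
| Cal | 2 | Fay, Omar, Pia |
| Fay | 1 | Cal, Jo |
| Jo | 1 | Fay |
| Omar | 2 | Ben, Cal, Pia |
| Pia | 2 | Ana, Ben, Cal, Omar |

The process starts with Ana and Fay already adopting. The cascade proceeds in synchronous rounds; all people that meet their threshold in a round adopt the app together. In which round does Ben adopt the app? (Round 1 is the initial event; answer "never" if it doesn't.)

Round 1 — Ana, Fay adopt the app (initial).
Round 2 — checking thresholds:
  Cal: 1 of 3 neighbours < 2, not yet.
  Jo: 1 of 1 neighbours ≥ 1, adopts the app.
  Pia: 1 of 4 neighbours < 2, not yet.
Round 3 — no new adoptions; cascade stops.

never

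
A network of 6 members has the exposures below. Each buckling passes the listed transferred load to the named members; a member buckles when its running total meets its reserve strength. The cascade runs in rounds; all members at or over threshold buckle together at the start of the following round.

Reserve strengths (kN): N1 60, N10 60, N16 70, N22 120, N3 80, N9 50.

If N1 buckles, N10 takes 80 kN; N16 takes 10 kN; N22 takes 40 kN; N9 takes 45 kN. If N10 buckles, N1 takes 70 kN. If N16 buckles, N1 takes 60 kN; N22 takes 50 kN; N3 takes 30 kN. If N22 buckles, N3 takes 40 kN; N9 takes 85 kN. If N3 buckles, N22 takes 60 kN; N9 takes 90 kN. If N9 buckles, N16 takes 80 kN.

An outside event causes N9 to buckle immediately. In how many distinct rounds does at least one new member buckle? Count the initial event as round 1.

4

Round 1 — N9 buckles (initial).
  N16: +80 → 80 ≥ 70
Round 2 — N16 buckles.
  N1: +60 → 60 ≥ 60
  N22: +50 → 50 < 120
  N3: +30 → 30 < 80
Round 3 — N1 buckles.
  N10: +80 → 80 ≥ 60
  N22: +40 → 90 < 120
Round 4 — N10 buckles.
No further bucklings.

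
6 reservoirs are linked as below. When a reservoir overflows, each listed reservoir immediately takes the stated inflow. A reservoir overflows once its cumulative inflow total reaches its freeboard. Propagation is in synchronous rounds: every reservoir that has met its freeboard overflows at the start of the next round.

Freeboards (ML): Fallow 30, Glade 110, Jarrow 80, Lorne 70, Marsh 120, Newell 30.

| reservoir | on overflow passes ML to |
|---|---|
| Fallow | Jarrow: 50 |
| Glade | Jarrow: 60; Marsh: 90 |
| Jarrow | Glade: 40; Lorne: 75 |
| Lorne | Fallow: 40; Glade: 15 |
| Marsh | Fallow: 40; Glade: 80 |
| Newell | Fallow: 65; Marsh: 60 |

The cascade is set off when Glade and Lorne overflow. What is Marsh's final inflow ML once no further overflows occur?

90

Round 1 — Glade, Lorne overflow (initial).
  Fallow: +40 → 40 ≥ 30
  Jarrow: +60 → 60 < 80
  Marsh: +90 → 90 < 120
Round 2 — Fallow overflows.
  Jarrow: +50 → 110 ≥ 80
Round 3 — Jarrow overflows.
No further overflows.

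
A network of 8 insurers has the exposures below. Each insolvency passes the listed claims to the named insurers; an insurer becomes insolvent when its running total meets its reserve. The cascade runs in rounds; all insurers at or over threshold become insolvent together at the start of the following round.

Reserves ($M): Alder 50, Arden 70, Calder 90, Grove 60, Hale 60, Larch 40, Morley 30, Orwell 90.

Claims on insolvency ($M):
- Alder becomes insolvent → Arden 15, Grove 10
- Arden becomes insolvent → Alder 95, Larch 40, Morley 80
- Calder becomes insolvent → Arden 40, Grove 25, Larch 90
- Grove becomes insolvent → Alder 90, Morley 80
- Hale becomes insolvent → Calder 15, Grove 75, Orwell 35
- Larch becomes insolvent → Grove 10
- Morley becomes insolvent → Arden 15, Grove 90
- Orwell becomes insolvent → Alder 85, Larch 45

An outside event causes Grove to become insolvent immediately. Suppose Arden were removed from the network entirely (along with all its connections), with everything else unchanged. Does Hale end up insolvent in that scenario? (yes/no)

no

With Arden removed:
Round 1 — Grove becomes insolvent (initial).
  Alder: +90 → 90 ≥ 50
  Morley: +80 → 80 ≥ 30
Round 2 — Alder, Morley become insolvent.
No further insolvencies.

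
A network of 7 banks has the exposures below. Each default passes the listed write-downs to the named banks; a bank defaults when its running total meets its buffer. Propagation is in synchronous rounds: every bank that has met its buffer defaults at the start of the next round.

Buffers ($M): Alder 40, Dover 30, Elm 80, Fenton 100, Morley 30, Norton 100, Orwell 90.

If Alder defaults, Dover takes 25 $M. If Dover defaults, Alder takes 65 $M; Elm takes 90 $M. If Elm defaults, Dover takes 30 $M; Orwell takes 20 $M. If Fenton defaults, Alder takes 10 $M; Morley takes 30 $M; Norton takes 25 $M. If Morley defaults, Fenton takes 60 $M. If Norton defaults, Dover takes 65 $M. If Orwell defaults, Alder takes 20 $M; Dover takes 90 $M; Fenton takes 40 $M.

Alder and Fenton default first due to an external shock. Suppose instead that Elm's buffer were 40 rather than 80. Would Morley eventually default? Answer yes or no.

yes

With Elm's buffer at 40:
Round 1 — Alder, Fenton default (initial).
  Dover: +25 → 25 < 30
  Morley: +30 → 30 ≥ 30
  Norton: +25 → 25 < 100
Round 2 — Morley defaults.
No further defaults.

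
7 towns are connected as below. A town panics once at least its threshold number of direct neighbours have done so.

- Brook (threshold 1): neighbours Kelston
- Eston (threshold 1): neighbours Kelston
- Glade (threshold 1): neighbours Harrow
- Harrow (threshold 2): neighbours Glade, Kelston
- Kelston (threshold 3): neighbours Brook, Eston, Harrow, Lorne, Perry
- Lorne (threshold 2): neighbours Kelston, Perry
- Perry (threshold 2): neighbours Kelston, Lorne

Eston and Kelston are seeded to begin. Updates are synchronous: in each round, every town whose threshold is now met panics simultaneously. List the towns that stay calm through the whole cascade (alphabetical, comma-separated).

Glade, Harrow, Lorne, Perry

Round 1 — Eston, Kelston panic (initial).
Round 2 — checking thresholds:
  Brook: 1 of 1 neighbours ≥ 1, panics.
  Harrow: 1 of 2 neighbours < 2, not yet.
  Lorne: 1 of 2 neighbours < 2, not yet.
  Perry: 1 of 2 neighbours < 2, not yet.
Round 3 — no new panics; cascade stops.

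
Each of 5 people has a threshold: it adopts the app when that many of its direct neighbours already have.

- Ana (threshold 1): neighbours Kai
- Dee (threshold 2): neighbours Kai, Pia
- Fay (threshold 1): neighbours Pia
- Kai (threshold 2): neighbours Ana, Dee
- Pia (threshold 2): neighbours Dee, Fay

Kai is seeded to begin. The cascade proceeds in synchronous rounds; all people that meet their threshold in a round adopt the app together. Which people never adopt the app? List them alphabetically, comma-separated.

Round 1 — Kai adopts the app (initial).
Round 2 — checking thresholds:
  Ana: 1 of 1 neighbours ≥ 1, adopts the app.
  Dee: 1 of 2 neighbours < 2, not yet.
Round 3 — no new adoptions; cascade stops.

Dee, Fay, Pia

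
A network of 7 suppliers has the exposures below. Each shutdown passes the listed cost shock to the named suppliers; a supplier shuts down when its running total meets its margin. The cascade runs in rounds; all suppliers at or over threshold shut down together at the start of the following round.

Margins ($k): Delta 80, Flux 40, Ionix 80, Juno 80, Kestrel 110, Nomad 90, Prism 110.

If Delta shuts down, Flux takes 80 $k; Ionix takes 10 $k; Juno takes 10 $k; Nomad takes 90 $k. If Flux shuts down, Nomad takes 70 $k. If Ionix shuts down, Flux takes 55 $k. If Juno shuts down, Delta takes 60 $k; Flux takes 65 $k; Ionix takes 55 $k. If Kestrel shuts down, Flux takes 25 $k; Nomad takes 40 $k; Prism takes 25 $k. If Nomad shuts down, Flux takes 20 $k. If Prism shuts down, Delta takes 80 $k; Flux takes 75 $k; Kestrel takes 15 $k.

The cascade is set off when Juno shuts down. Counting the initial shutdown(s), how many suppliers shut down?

2

Round 1 — Juno shuts down (initial).
  Delta: +60 → 60 < 80
  Flux: +65 → 65 ≥ 40
  Ionix: +55 → 55 < 80
Round 2 — Flux shuts down.
  Nomad: +70 → 70 < 90
No further shutdowns.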